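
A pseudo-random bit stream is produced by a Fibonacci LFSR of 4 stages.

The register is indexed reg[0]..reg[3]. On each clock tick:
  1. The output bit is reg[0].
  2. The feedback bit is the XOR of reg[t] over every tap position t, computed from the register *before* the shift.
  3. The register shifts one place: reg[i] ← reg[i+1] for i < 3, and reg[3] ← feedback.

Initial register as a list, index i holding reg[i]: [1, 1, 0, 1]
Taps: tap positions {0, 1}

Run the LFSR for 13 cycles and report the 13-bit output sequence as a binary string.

1101011110001

step | reg (before) | out | fb
   0 | 1101 | 1 | 0
   1 | 1010 | 1 | 1
   2 | 0101 | 0 | 1
   3 | 1011 | 1 | 1
   4 | 0111 | 0 | 1
   5 | 1111 | 1 | 0
   6 | 1110 | 1 | 0
   7 | 1100 | 1 | 0
   8 | 1000 | 1 | 1
   9 | 0001 | 0 | 0
  10 | 0010 | 0 | 0
  11 | 0100 | 0 | 1
  12 | 1001 | 1 | 1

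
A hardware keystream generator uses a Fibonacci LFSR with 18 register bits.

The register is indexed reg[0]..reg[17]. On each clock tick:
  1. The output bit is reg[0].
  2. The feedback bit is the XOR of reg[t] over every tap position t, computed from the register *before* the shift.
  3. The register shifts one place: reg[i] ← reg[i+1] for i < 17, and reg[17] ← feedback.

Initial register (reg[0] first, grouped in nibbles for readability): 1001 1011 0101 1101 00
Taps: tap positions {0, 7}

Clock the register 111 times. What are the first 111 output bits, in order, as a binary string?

step | reg (before) | out | fb
   0 | 100110110101110100 | 1 | 0
   1 | 001101101011101000 | 0 | 0
   2 | 011011010111010000 | 0 | 1
   3 | 110110101110100001 | 1 | 1
   4 | 101101011101000011 | 1 | 0
   5 | 011010111010000110 | 0 | 1
   6 | 110101110100001101 | 1 | 0
   7 | 101011101000011010 | 1 | 1
   8 | 010111010000110101 | 0 | 1
   9 | 101110100001101011 | 1 | 1
  10 | 011101000011010111 | 0 | 0
  11 | 111010000110101110 | 1 | 1
  12 | 110100001101011101 | 1 | 1
  13 | 101000011010111011 | 1 | 0
  14 | 010000110101110110 | 0 | 1
  15 | 100001101011101101 | 1 | 1
  16 | 000011010111011011 | 0 | 1
  17 | 000110101110110111 | 0 | 0
  18 | 001101011101101110 | 0 | 1
  19 | 011010111011011101 | 0 | 1
  20 | 110101110110111011 | 1 | 0
  21 | 101011101101110110 | 1 | 1
  22 | 010111011011101101 | 0 | 1
  23 | 101110110111011011 | 1 | 0
  24 | 011101101110110110 | 0 | 0
  25 | 111011011101101100 | 1 | 0
  26 | 110110111011011000 | 1 | 0
  27 | 101101110110110000 | 1 | 0
  28 | 011011101101100000 | 0 | 0
  29 | 110111011011000000 | 1 | 0
  30 | 101110110110000000 | 1 | 0
  31 | 011101101100000000 | 0 | 0
  32 | 111011011000000000 | 1 | 0
  33 | 110110110000000000 | 1 | 0
  34 | 101101100000000000 | 1 | 1
  35 | 011011000000000001 | 0 | 0
  36 | 110110000000000010 | 1 | 1
  37 | 101100000000000101 | 1 | 1
  38 | 011000000000001011 | 0 | 0
  39 | 110000000000010110 | 1 | 1
  40 | 100000000000101101 | 1 | 1
  41 | 000000000001011011 | 0 | 0
  42 | 000000000010110110 | 0 | 0
  43 | 000000000101101100 | 0 | 0
  44 | 000000001011011000 | 0 | 0
  45 | 000000010110110000 | 0 | 1
  46 | 000000101101100001 | 0 | 0
  47 | 000001011011000010 | 0 | 1
  48 | 000010110110000101 | 0 | 1
  49 | 000101101100001011 | 0 | 0
  50 | 001011011000010110 | 0 | 1
  51 | 010110110000101101 | 0 | 1
  52 | 101101100001011011 | 1 | 1
  53 | 011011000010110111 | 0 | 0
  54 | 110110000101101110 | 1 | 1
  55 | 101100001011011101 | 1 | 1
  56 | 011000010110111011 | 0 | 1
  57 | 110000101101110111 | 1 | 1
  58 | 100001011011101111 | 1 | 0
  59 | 000010110111011110 | 0 | 1
  60 | 000101101110111101 | 0 | 0
  61 | 001011011101111010 | 0 | 1
  62 | 010110111011110101 | 0 | 1
  63 | 101101110111101011 | 1 | 0
  64 | 011011101111010110 | 0 | 0
  65 | 110111011110101100 | 1 | 0
  66 | 101110111101011000 | 1 | 0
  67 | 011101111010110000 | 0 | 1
  68 | 111011110101100001 | 1 | 0
  69 | 110111101011000010 | 1 | 1
  70 | 101111010110000101 | 1 | 0
  71 | 011110101100001010 | 0 | 0
  72 | 111101011000010100 | 1 | 0
  73 | 111010110000101000 | 1 | 0
  74 | 110101100001010000 | 1 | 1
  75 | 101011000010100001 | 1 | 1
  76 | 010110000101000011 | 0 | 0
  77 | 101100001010000110 | 1 | 1
  78 | 011000010100001101 | 0 | 1
  79 | 110000101000011011 | 1 | 1
  80 | 100001010000110111 | 1 | 0
  81 | 000010100001101110 | 0 | 0
  82 | 000101000011011100 | 0 | 0
  83 | 001010000110111000 | 0 | 0
  84 | 010100001101110000 | 0 | 0
  85 | 101000011011100000 | 1 | 0
  86 | 010000110111000000 | 0 | 1
  87 | 100001101110000001 | 1 | 1
  88 | 000011011100000011 | 0 | 1
  89 | 000110111000000111 | 0 | 1
  90 | 001101110000001111 | 0 | 1
  91 | 011011100000011111 | 0 | 0
  92 | 110111000000111110 | 1 | 1
  93 | 101110000001111101 | 1 | 1
  94 | 011100000011111011 | 0 | 0
  95 | 111000000111110110 | 1 | 1
  96 | 110000001111101101 | 1 | 1
  97 | 100000011111011011 | 1 | 0
  98 | 000000111110110110 | 0 | 1
  99 | 000001111101101101 | 0 | 1
 100 | 000011111011011011 | 0 | 1
 101 | 000111110110110111 | 0 | 1
 102 | 001111101101101111 | 0 | 0
 103 | 011111011011011110 | 0 | 1
 104 | 111110110110111101 | 1 | 0
 105 | 111101101101111010 | 1 | 1
 106 | 111011011011110101 | 1 | 0
 107 | 110110110111101010 | 1 | 0
 108 | 101101101111010100 | 1 | 1
 109 | 011011011110101001 | 0 | 1
 110 | 110110111101010011 | 1 | 0

100110110101110100001101011101101110110110000000000010110110000101101110111101011000010100001101110000001111101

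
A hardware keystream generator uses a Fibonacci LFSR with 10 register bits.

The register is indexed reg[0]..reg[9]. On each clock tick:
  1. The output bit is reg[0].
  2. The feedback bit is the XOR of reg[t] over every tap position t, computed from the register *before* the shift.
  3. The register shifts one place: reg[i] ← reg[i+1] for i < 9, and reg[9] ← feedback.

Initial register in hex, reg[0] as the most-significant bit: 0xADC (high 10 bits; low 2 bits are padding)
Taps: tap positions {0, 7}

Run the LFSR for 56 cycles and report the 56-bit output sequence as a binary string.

tick  register→output (feedback)
  0  1010110111→1 (0)
  1  0101101110→0 (1)
  2  1011011101→1 (0)
  3  0110111010→0 (0)
  4  1101110100→1 (0)
  5  1011101000→1 (1)
  6  0111010001→0 (0)
  7  1110100010→1 (1)
  8  1101000101→1 (0)
  9  1010001010→1 (1)
 10  0100010101→0 (1)
 11  1000101011→1 (1)
 12  0001010111→0 (1)
 13  0010101111→0 (1)
 14  0101011111→0 (1)
 15  1010111111→1 (0)
 16  0101111110→0 (1)
 17  1011111101→1 (0)
 18  0111111010→0 (0)
 19  1111110100→1 (0)
 20  1111101000→1 (1)
 21  1111010001→1 (1)
 22  1110100011→1 (1)
 23  1101000111→1 (0)
 24  1010001110→1 (0)
 25  0100011100→0 (1)
 26  1000111001→1 (1)
 27  0001110011→0 (0)
 28  0011100110→0 (1)
 29  0111001101→0 (1)
 30  1110011011→1 (1)
 31  1100110111→1 (0)
 32  1001101110→1 (0)
 33  0011011100→0 (1)
 34  0110111001→0 (0)
 35  1101110010→1 (1)
 36  1011100101→1 (0)
 37  0111001010→0 (0)
 38  1110010100→1 (0)
 39  1100101000→1 (1)
 40  1001010001→1 (1)
 41  0010100011→0 (0)
 42  0101000110→0 (1)
 43  1010001101→1 (0)
 44  0100011010→0 (0)
 45  1000110100→1 (0)
 46  0001101000→0 (0)
 47  0011010000→0 (0)
 48  0110100000→0 (0)
 49  1101000000→1 (1)
 50  1010000001→1 (1)
 51  0100000011→0 (0)
 52  1000000110→1 (0)
 53  0000001100→0 (1)
 54  0000011001→0 (0)
 55  0000110010→0 (0)

10101101110100010101111110100011100110111001010001101000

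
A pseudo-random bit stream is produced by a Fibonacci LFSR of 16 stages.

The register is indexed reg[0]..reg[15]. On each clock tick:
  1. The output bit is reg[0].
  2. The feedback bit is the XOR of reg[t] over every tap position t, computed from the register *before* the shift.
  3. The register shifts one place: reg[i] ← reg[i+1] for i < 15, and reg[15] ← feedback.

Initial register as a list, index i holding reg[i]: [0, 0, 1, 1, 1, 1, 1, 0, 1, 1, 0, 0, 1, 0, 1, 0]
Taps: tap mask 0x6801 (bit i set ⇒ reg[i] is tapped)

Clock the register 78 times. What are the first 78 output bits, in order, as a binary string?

001111101100101010011110011011111110010011101110111100010000011111000110011000

step | reg (before) | out | fb
   0 | 0011111011001010 | 0 | 1
   1 | 0111110110010101 | 0 | 0
   2 | 1111101100101010 | 1 | 0
   3 | 1111011001010100 | 1 | 1
   4 | 1110110010101001 | 1 | 1
   5 | 1101100101010011 | 1 | 1
   6 | 1011001010100111 | 1 | 1
   7 | 0110010101001111 | 0 | 0
   8 | 1100101010011110 | 1 | 0
   9 | 1001010100111100 | 1 | 1
  10 | 0010101001111001 | 0 | 1
  11 | 0101010011110011 | 0 | 0
  12 | 1010100111100110 | 1 | 1
  13 | 0101001111001101 | 0 | 1
  14 | 1010011110011011 | 1 | 1
  15 | 0100111100110111 | 0 | 1
  16 | 1001111001101111 | 1 | 1
  17 | 0011110011011111 | 0 | 1
  18 | 0111100110111111 | 0 | 1
  19 | 1111001101111111 | 1 | 0
  20 | 1110011011111110 | 1 | 0
  21 | 1100110111111100 | 1 | 1
  22 | 1001101111111001 | 1 | 0
  23 | 0011011111110010 | 0 | 0
  24 | 0110111111100100 | 0 | 1
  25 | 1101111111001001 | 1 | 1
  26 | 1011111110010011 | 1 | 1
  27 | 0111111100100111 | 0 | 0
  28 | 1111111001001110 | 1 | 1
  29 | 1111110010011101 | 1 | 1
  30 | 1111100100111011 | 1 | 1
  31 | 1111001001110111 | 1 | 0
  32 | 1110010011101110 | 1 | 1
  33 | 1100100111011101 | 1 | 1
  34 | 1001001110111011 | 1 | 1
  35 | 0010011101110111 | 0 | 1
  36 | 0100111011101111 | 0 | 0
  37 | 1001110111011110 | 1 | 0
  38 | 0011101110111100 | 0 | 0
  39 | 0111011101111000 | 0 | 1
  40 | 1110111011110001 | 1 | 0
  41 | 1101110111100010 | 1 | 0
  42 | 1011101111000100 | 1 | 0
  43 | 0111011110001000 | 0 | 0
  44 | 1110111100010000 | 1 | 0
  45 | 1101111000100000 | 1 | 1
  46 | 1011110001000001 | 1 | 1
  47 | 0111100010000011 | 0 | 1
  48 | 1111000100000111 | 1 | 1
  49 | 1110001000001111 | 1 | 1
  50 | 1100010000011111 | 1 | 0
  51 | 1000100000111110 | 1 | 0
  52 | 0001000001111100 | 0 | 0
  53 | 0010000011111000 | 0 | 1
  54 | 0100000111110001 | 0 | 1
  55 | 1000001111100011 | 1 | 0
  56 | 0000011111000110 | 0 | 0
  57 | 0000111110001100 | 0 | 1
  58 | 0001111100011001 | 0 | 1
  59 | 0011111000110011 | 0 | 0
  60 | 0111110001100110 | 0 | 0
  61 | 1111100011001100 | 1 | 0
  62 | 1111000110011000 | 1 | 0
  63 | 1110001100110000 | 1 | 0
  64 | 1100011001100000 | 1 | 1
  65 | 1000110011000001 | 1 | 1
  66 | 0001100110000011 | 0 | 1
  67 | 0011001100000111 | 0 | 0
  68 | 0110011000001110 | 0 | 0
  69 | 1100110000011100 | 1 | 1
  70 | 1001100000111001 | 1 | 0
  71 | 0011000001110010 | 0 | 0
  72 | 0110000011100100 | 0 | 1
  73 | 1100000111001001 | 1 | 1
  74 | 1000001110010011 | 1 | 1
  75 | 0000011100100111 | 0 | 0
  76 | 0000111001001110 | 0 | 0
  77 | 0001110010011100 | 0 | 0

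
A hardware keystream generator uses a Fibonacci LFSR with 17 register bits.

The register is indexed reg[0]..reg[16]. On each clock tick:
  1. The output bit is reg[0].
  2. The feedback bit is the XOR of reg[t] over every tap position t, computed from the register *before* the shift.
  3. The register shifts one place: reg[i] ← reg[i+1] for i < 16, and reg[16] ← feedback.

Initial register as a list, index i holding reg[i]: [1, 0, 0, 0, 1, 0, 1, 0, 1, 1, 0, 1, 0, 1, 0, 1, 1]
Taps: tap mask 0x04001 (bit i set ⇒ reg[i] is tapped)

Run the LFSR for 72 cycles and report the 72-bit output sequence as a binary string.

100010101101010111111010001011110001111011001110010001111001010110010001

tick  register→output (feedback)
  0  10001010110101011→1 (1)
  1  00010101101010111→0 (1)
  2  00101011010101111→0 (1)
  3  01010110101011111→0 (1)
  4  10101101010111111→1 (0)
  5  01011010101111110→0 (1)
  6  10110101011111101→1 (0)
  7  01101010111111010→0 (0)
  8  11010101111110100→1 (0)
  9  10101011111101000→1 (1)
 10  01010111111010001→0 (0)
 11  10101111110100010→1 (1)
 12  01011111101000101→0 (1)
 13  10111111010001011→1 (1)
 14  01111110100010111→0 (1)
 15  11111101000101111→1 (0)
 16  11111010001011110→1 (0)
 17  11110100010111100→1 (0)
 18  11101000101111000→1 (1)
 19  11010001011110001→1 (1)
 20  10100010111100011→1 (1)
 21  01000101111000111→0 (1)
 22  10001011110001111→1 (0)
 23  00010111100011110→0 (1)
 24  00101111000111101→0 (1)
 25  01011110001111011→0 (0)
 26  10111100011110110→1 (0)
 27  01111000111101100→0 (1)
 28  11110001111011001→1 (1)
 29  11100011110110011→1 (1)
 30  11000111101100111→1 (0)
 31  10001111011001110→1 (0)
 32  00011110110011100→0 (1)
 33  00111101100111001→0 (0)
 34  01111011001110010→0 (0)
 35  11110110011100100→1 (0)
 36  11101100111001000→1 (1)
 37  11011001110010001→1 (1)
 38  10110011100100011→1 (1)
 39  01100111001000111→0 (1)
 40  11001110010001111→1 (0)
 41  10011100100011110→1 (0)
 42  00111001000111100→0 (1)
 43  01110010001111001→0 (0)
 44  11100100011110010→1 (1)
 45  11001000111100101→1 (0)
 46  10010001111001010→1 (1)
 47  00100011110010101→0 (1)
 48  01000111100101011→0 (0)
 49  10001111001010110→1 (0)
 50  00011110010101100→0 (1)
 51  00111100101011001→0 (0)
 52  01111001010110010→0 (0)
 53  11110010101100100→1 (0)
 54  11100101011001000→1 (1)
 55  11001010110010001→1 (1)
 56  10010101100100011→1 (1)
 57  00101011001000111→0 (1)
 58  01010110010001111→0 (1)
 59  10101100100011111→1 (0)
 60  01011001000111110→0 (1)
 61  10110010001111101→1 (0)
 62  01100100011111010→0 (0)
 63  11001000111110100→1 (0)
 64  10010001111101000→1 (1)
 65  00100011111010001→0 (0)
 66  01000111110100010→0 (0)
 67  10001111101000100→1 (0)
 68  00011111010001000→0 (0)
 69  00111110100010000→0 (0)
 70  01111101000100000→0 (0)
 71  11111010001000000→1 (1)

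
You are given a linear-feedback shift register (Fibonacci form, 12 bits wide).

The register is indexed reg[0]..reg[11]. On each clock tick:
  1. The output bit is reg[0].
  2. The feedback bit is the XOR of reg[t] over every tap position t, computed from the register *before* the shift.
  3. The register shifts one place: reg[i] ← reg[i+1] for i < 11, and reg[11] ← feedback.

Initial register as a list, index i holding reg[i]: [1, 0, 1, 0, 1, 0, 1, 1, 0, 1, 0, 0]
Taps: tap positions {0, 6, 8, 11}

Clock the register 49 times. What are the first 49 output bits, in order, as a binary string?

tick  register→output (feedback)
  0  101010110100→1 (0)
  1  010101101000→0 (0)
  2  101011010000→1 (1)
  3  010110100001→0 (0)
  4  101101000010→1 (1)
  5  011010000101→0 (1)
  6  110100001011→1 (1)
  7  101000010111→1 (0)
  8  010000101110→0 (0)
  9  100001011100→1 (0)
 10  000010111000→0 (0)
 11  000101110000→0 (1)
 12  001011100001→0 (0)
 13  010111000010→0 (0)
 14  101110000100→1 (1)
 15  011100001001→0 (0)
 16  111000010010→1 (1)
 17  110000100101→1 (1)
 18  100001001011→1 (1)
 19  000010010111→0 (1)
 20  000100101111→0 (1)
 21  001001011111→0 (0)
 22  010010111110→0 (0)
 23  100101111100→1 (1)
 24  001011111001→0 (1)
 25  010111110011→0 (0)
 26  101111100110→1 (0)
 27  011111001100→0 (1)
 28  111110011001→1 (1)
 29  111100110011→1 (1)
 30  111001100111→1 (1)
 31  110011001111→1 (1)
 32  100110011111→1 (1)
 33  001100111111→0 (1)
 34  011001111111→0 (1)
 35  110011111111→1 (0)
 36  100111111110→1 (1)
 37  001111111101→0 (1)
 38  011111111011→0 (1)
 39  111111110111→1 (1)
 40  111111101111→1 (0)
 41  111111011110→1 (0)
 42  111110111100→1 (1)
 43  111101111001→1 (0)
 44  111011110010→1 (0)
 45  110111100100→1 (0)
 46  101111001000→1 (0)
 47  011110010000→0 (0)
 48  111100100000→1 (0)

1010101101000010111000010010111110011001111111101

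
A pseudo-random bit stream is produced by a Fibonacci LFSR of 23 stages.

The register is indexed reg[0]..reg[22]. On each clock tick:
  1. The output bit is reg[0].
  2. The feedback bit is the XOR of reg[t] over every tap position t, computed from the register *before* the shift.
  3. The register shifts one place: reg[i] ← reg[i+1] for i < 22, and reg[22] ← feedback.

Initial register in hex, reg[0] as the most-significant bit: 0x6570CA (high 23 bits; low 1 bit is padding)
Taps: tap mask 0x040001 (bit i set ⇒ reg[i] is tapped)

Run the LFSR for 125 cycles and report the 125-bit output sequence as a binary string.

tick  register→output (feedback)
  0  01100101011100001100101→0 (0)
  1  11001010111000011001010→1 (1)
  2  10010101110000110010101→1 (0)
  3  00101011100001100101010→0 (0)
  4  01010111000011001010100→0 (1)
  5  10101110000110010101001→1 (1)
  6  01011100001100101010011→0 (1)
  7  10111000011001010100111→1 (1)
  8  01110000110010101001111→0 (0)
  9  11100001100101010011110→1 (0)
 10  11000011001010100111100→1 (0)
 11  10000110010101001111000→1 (0)
 12  00001100101010011110000→0 (1)
 13  00011001010100111100001→0 (0)
 14  00110010101001111000010→0 (0)
 15  01100101010011110000100→0 (0)
 16  11001010100111100001000→1 (1)
 17  10010101001111000010001→1 (0)
 18  00101010011110000100010→0 (0)
 19  01010100111100001000100→0 (0)
 20  10101001111000010001000→1 (1)
 21  01010011110000100010001→0 (1)
 22  10100111100001000100011→1 (1)
 23  01001111000010001000111→0 (0)
 24  10011110000100010001110→1 (1)
 25  00111100001000100011101→0 (1)
 26  01111000010001000111011→0 (1)
 27  11110000100010001110111→1 (0)
 28  11100001000100011101110→1 (1)
 29  11000010001000111011101→1 (0)
 30  10000100010001110111010→1 (0)
 31  00001000100011101110100→0 (1)
 32  00010001000111011101001→0 (0)
 33  00100010001110111010010→0 (1)
 34  01000100011101110100101→0 (0)
 35  10001000111011101001010→1 (1)
 36  00010001110111010010101→0 (1)
 37  00100011101110100101011→0 (0)
 38  01000111011101001010110→0 (1)
 39  10001110111010010101101→1 (1)
 40  00011101110100101011011→0 (1)
 41  00111011101001010110111→0 (1)
 42  01110111010010101101111→0 (0)
 43  11101110100101011011110→1 (0)
 44  11011101001010110111100→1 (0)
 45  10111010010101101111000→1 (0)
 46  01110100101011011110000→0 (1)
 47  11101001010110111100001→1 (1)
 48  11010010101101111000011→1 (1)
 49  10100101011011110000111→1 (1)
 50  01001010110111100001111→0 (0)
 51  10010101101111000011110→1 (0)
 52  00101011011110000111100→0 (1)
 53  01010110111100001111001→0 (1)
 54  10101101111000011110011→1 (0)
 55  01011011110000111100110→0 (0)
 56  10110111100001111001100→1 (1)
 57  01101111000011110011001→0 (1)
 58  11011110000111100110011→1 (0)
 59  10111100001111001100110→1 (1)
 60  01111000011110011001101→0 (0)
 61  11110000111100110011010→1 (0)
 62  11100001111001100110100→1 (0)
 63  11000011110011001101000→1 (1)
 64  10000111100110011010001→1 (0)
 65  00001111001100110100010→0 (0)
 66  00011110011001101000100→0 (0)
 67  00111100110011010001000→0 (0)
 68  01111001100110100010000→0 (1)
 69  11110011001101000100001→1 (1)
 70  11100110011010001000011→1 (1)
 71  11001100110100010000111→1 (1)
 72  10011001101000100001111→1 (1)
 73  00110011010001000011111→0 (1)
 74  01100110100010000111111→0 (1)
 75  11001101000100001111111→1 (0)
 76  10011010001000011111110→1 (0)
 77  00110100010000111111100→0 (1)
 78  01101000100001111111001→0 (1)
 79  11010001000011111110011→1 (0)
 80  10100010000111111100110→1 (1)
 81  01000100001111111001101→0 (0)
 82  10001000011111110011010→1 (0)
 83  00010000111111100110100→0 (1)
 84  00100001111111001101001→0 (0)
 85  01000011111110011010010→0 (1)
 86  10000111111100110100101→1 (1)
 87  00001111111001101001011→0 (0)
 88  00011111110011010010110→0 (1)
 89  00111111100110100101101→0 (0)
 90  01111111001101001011010→0 (1)
 91  11111110011010010110101→1 (0)
 92  11111100110100101101010→1 (1)
 93  11111001101001011010101→1 (0)
 94  11110011010010110101010→1 (1)
 95  11100110100101101010101→1 (0)
 96  11001101001011010101010→1 (1)
 97  10011010010110101010101→1 (0)
 98  00110100101101010101010→0 (0)
 99  01101001011010101010100→0 (1)
100  11010010110101010101001→1 (1)
101  10100101101010101010011→1 (0)
102  01001011010101010100110→0 (0)
103  10010110101010101001100→1 (1)
104  00101101010101010011001→0 (1)
105  01011010101010100110011→0 (1)
106  10110101010101001100111→1 (1)
107  01101010101010011001111→0 (0)
108  11010101010100110011110→1 (0)
109  10101010101001100111100→1 (0)
110  01010101010011001111000→0 (1)
111  10101010100110011110001→1 (0)
112  01010101001100111100010→0 (0)
113  10101010011001111000100→1 (1)
114  01010100110011110001001→0 (0)
115  10101001100111100010010→1 (0)
116  01010011001111000100100→0 (0)
117  10100110011110001001000→1 (1)
118  01001100111100010010001→0 (1)
119  10011001111000100100011→1 (1)
120  00110011110001001000111→0 (0)
121  01100111100010010001110→0 (0)
122  11001111000100100011100→1 (0)
123  10011110001001000111000→1 (0)
124  00111100010010001110000→0 (1)

01100101011100001100101010011110000100010001110111010010101101111000011110011001101000100001111111001101001011010101010100110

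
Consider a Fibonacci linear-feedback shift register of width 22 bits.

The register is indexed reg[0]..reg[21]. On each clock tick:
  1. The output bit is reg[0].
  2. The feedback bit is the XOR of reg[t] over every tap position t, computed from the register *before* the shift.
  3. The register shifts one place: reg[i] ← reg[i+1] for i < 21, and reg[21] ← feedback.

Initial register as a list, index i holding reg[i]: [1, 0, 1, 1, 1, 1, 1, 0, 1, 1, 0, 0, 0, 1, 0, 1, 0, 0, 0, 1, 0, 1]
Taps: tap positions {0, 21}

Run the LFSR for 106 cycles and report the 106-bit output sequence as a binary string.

1011111011000101000101001010110111100111100111001101101011101011101000100100110100110100111100011101100010

step | reg (before) | out | fb
   0 | 1011111011000101000101 | 1 | 0
   1 | 0111110110001010001010 | 0 | 0
   2 | 1111101100010100010100 | 1 | 1
   3 | 1111011000101000101001 | 1 | 0
   4 | 1110110001010001010010 | 1 | 1
   5 | 1101100010100010100101 | 1 | 0
   6 | 1011000101000101001010 | 1 | 1
   7 | 0110001010001010010101 | 0 | 1
   8 | 1100010100010100101011 | 1 | 0
   9 | 1000101000101001010110 | 1 | 1
  10 | 0001010001010010101101 | 0 | 1
  11 | 0010100010100101011011 | 0 | 1
  12 | 0101000101001010110111 | 0 | 1
  13 | 1010001010010101101111 | 1 | 0
  14 | 0100010100101011011110 | 0 | 0
  15 | 1000101001010110111100 | 1 | 1
  16 | 0001010010101101111001 | 0 | 1
  17 | 0010100101011011110011 | 0 | 1
  18 | 0101001010110111100111 | 0 | 1
  19 | 1010010101101111001111 | 1 | 0
  20 | 0100101011011110011110 | 0 | 0
  21 | 1001010110111100111100 | 1 | 1
  22 | 0010101101111001111001 | 0 | 1
  23 | 0101011011110011110011 | 0 | 1
  24 | 1010110111100111100111 | 1 | 0
  25 | 0101101111001111001110 | 0 | 0
  26 | 1011011110011110011100 | 1 | 1
  27 | 0110111100111100111001 | 0 | 1
  28 | 1101111001111001110011 | 1 | 0
  29 | 1011110011110011100110 | 1 | 1
  30 | 0111100111100111001101 | 0 | 1
  31 | 1111001111001110011011 | 1 | 0
  32 | 1110011110011100110110 | 1 | 1
  33 | 1100111100111001101101 | 1 | 0
  34 | 1001111001110011011010 | 1 | 1
  35 | 0011110011100110110101 | 0 | 1
  36 | 0111100111001101101011 | 0 | 1
  37 | 1111001110011011010111 | 1 | 0
  38 | 1110011100110110101110 | 1 | 1
  39 | 1100111001101101011101 | 1 | 0
  40 | 1001110011011010111010 | 1 | 1
  41 | 0011100110110101110101 | 0 | 1
  42 | 0111001101101011101011 | 0 | 1
  43 | 1110011011010111010111 | 1 | 0
  44 | 1100110110101110101110 | 1 | 1
  45 | 1001101101011101011101 | 1 | 0
  46 | 0011011010111010111010 | 0 | 0
  47 | 0110110101110101110100 | 0 | 0
  48 | 1101101011101011101000 | 1 | 1
  49 | 1011010111010111010001 | 1 | 0
  50 | 0110101110101110100010 | 0 | 0
  51 | 1101011101011101000100 | 1 | 1
  52 | 1010111010111010001001 | 1 | 0
  53 | 0101110101110100010010 | 0 | 0
  54 | 1011101011101000100100 | 1 | 1
  55 | 0111010111010001001001 | 0 | 1
  56 | 1110101110100010010011 | 1 | 0
  57 | 1101011101000100100110 | 1 | 1
  58 | 1010111010001001001101 | 1 | 0
  59 | 0101110100010010011010 | 0 | 0
  60 | 1011101000100100110100 | 1 | 1
  61 | 0111010001001001101001 | 0 | 1
  62 | 1110100010010011010011 | 1 | 0
  63 | 1101000100100110100110 | 1 | 1
  64 | 1010001001001101001101 | 1 | 0
  65 | 0100010010011010011010 | 0 | 0
  66 | 1000100100110100110100 | 1 | 1
  67 | 0001001001101001101001 | 0 | 1
  68 | 0010010011010011010011 | 0 | 1
  69 | 0100100110100110100111 | 0 | 1
  70 | 1001001101001101001111 | 1 | 0
  71 | 0010011010011010011110 | 0 | 0
  72 | 0100110100110100111100 | 0 | 0
  73 | 1001101001101001111000 | 1 | 1
  74 | 0011010011010011110001 | 0 | 1
  75 | 0110100110100111100011 | 0 | 1
  76 | 1101001101001111000111 | 1 | 0
  77 | 1010011010011110001110 | 1 | 1
  78 | 0100110100111100011101 | 0 | 1
  79 | 1001101001111000111011 | 1 | 0
  80 | 0011010011110001110110 | 0 | 0
  81 | 0110100111100011101100 | 0 | 0
  82 | 1101001111000111011000 | 1 | 1
  83 | 1010011110001110110001 | 1 | 0
  84 | 0100111100011101100010 | 0 | 0
  85 | 1001111000111011000100 | 1 | 1
  86 | 0011110001110110001001 | 0 | 1
  87 | 0111100011101100010011 | 0 | 1
  88 | 1111000111011000100111 | 1 | 0
  89 | 1110001110110001001110 | 1 | 1
  90 | 1100011101100010011101 | 1 | 0
  91 | 1000111011000100111010 | 1 | 1
  92 | 0001110110001001110101 | 0 | 1
  93 | 0011101100010011101011 | 0 | 1
  94 | 0111011000100111010111 | 0 | 1
  95 | 1110110001001110101111 | 1 | 0
  96 | 1101100010011101011110 | 1 | 1
  97 | 1011000100111010111101 | 1 | 0
  98 | 0110001001110101111010 | 0 | 0
  99 | 1100010011101011110100 | 1 | 1
 100 | 1000100111010111101001 | 1 | 0
 101 | 0001001110101111010010 | 0 | 0
 102 | 0010011101011110100100 | 0 | 0
 103 | 0100111010111101001000 | 0 | 0
 104 | 1001110101111010010000 | 1 | 1
 105 | 0011101011110100100001 | 0 | 1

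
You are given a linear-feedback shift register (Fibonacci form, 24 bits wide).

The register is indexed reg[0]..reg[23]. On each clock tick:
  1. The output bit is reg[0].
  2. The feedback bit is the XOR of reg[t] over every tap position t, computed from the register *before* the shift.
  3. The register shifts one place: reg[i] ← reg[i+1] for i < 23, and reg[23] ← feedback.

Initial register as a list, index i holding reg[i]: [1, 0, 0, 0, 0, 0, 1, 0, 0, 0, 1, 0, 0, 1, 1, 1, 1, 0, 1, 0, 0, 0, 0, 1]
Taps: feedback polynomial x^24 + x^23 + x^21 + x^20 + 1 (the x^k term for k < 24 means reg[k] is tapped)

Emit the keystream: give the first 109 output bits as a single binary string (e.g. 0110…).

k : reg_k → out_k, fb_k
0: 100000100010011110100001 → 1, fb=0
1: 000001000100111101000010 → 0, fb=0
2: 000010001001111010000100 → 0, fb=1
3: 000100010011110100001001 → 0, fb=0
4: 001000100111101000010010 → 0, fb=0
5: 010001001111010000100100 → 0, fb=1
6: 100010011110100001001001 → 1, fb=1
7: 000100111101000010010011 → 0, fb=1
8: 001001111010000100100111 → 0, fb=0
9: 010011110100001001001110 → 0, fb=0
10: 100111101000010010011100 → 1, fb=1
11: 001111010000100100111001 → 0, fb=0
12: 011110100001001001110010 → 0, fb=0
13: 111101000010010011100100 → 1, fb=0
14: 111010000100100111001000 → 1, fb=0
15: 110100001001001110010000 → 1, fb=1
16: 101000010010011100100001 → 1, fb=0
17: 010000100100111001000010 → 0, fb=0
18: 100001001001110010000100 → 1, fb=0
19: 000010010011100100001000 → 0, fb=1
20: 000100100111001000010001 → 0, fb=1
21: 001001001110010000100011 → 0, fb=1
22: 010010011100100001000111 → 0, fb=0
23: 100100111001000010001110 → 1, fb=1
24: 001001110010000100011101 → 0, fb=1
25: 010011100100001000111011 → 0, fb=0
26: 100111001000010001110110 → 1, fb=0
27: 001110010000100011101100 → 0, fb=0
28: 011100100001000111011000 → 0, fb=1
29: 111001000010001110110001 → 1, fb=0
30: 110010000100011101100010 → 1, fb=1
31: 100100001000111011000101 → 1, fb=1
32: 001000010001110110001011 → 0, fb=0
33: 010000100011101100010110 → 0, fb=1
34: 100001000111011000101101 → 1, fb=0
35: 000010001110110001011010 → 0, fb=1
36: 000100011101100010110101 → 0, fb=0
37: 001000111011000101101010 → 0, fb=1
38: 010001110110001011010101 → 0, fb=0
39: 100011101100010110101010 → 1, fb=0
40: 000111011000101101010100 → 0, fb=1
41: 001110110001011010101001 → 0, fb=0
42: 011101100010110101010010 → 0, fb=0
43: 111011000101101010100100 → 1, fb=0
44: 110110001011010101001000 → 1, fb=0
45: 101100010110101010010000 → 1, fb=1
46: 011000101101010100100001 → 0, fb=1
47: 110001011010101001000011 → 1, fb=0
48: 100010110101010010000110 → 1, fb=0
49: 000101101010100100001100 → 0, fb=0
50: 001011010101001000011000 → 0, fb=1
51: 010110101010010000110001 → 0, fb=1
52: 101101010100100001100011 → 1, fb=0
53: 011010101001000011000110 → 0, fb=1
54: 110101010010000110001101 → 1, fb=0
55: 101010100100001100011010 → 1, fb=0
56: 010101001000011000110100 → 0, fb=1
57: 101010010000110001101001 → 1, fb=1
58: 010100100001100011010011 → 0, fb=1
59: 101001000011000110100111 → 1, fb=1
60: 010010000110001101001111 → 0, fb=1
61: 100100001100011010011111 → 1, fb=0
62: 001000011000110100111110 → 0, fb=0
63: 010000110001101001111100 → 0, fb=0
64: 100001100011010011111000 → 1, fb=0
65: 000011000110100111110000 → 0, fb=0
66: 000110001101001111100000 → 0, fb=0
67: 001100011010011111000000 → 0, fb=0
68: 011000110100111110000000 → 0, fb=0
69: 110001101001111100000000 → 1, fb=1
70: 100011010011111000000001 → 1, fb=0
71: 000110100111110000000010 → 0, fb=0
72: 001101001111100000000100 → 0, fb=1
73: 011010011111000000001001 → 0, fb=0
74: 110100111110000000010010 → 1, fb=1
75: 101001111100000000100101 → 1, fb=1
76: 010011111000000001001011 → 0, fb=0
77: 100111110000000010010110 → 1, fb=0
78: 001111100000000100101100 → 0, fb=0
79: 011111000000001001011000 → 0, fb=1
80: 111110000000010010110001 → 1, fb=0
81: 111100000000100101100010 → 1, fb=1
82: 111000000001001011000101 → 1, fb=1
83: 110000000010010110001011 → 1, fb=1
84: 100000000100101100010111 → 1, fb=1
85: 000000001001011000101111 → 0, fb=1
86: 000000010010110001011111 → 0, fb=1
87: 000000100101100010111111 → 0, fb=1
88: 000001001011000101111111 → 0, fb=1
89: 000010010110001011111111 → 0, fb=1
90: 000100101100010111111111 → 0, fb=1
91: 001001011000101111111111 → 0, fb=1
92: 010010110001011111111111 → 0, fb=1
93: 100101100010111111111111 → 1, fb=0
94: 001011000101111111111110 → 0, fb=0
95: 010110001011111111111100 → 0, fb=0
96: 101100010111111111111000 → 1, fb=0
97: 011000101111111111110000 → 0, fb=0
98: 110001011111111111100000 → 1, fb=1
99: 100010111111111111000001 → 1, fb=0
100: 000101111111111110000010 → 0, fb=0
101: 001011111111111100000100 → 0, fb=1
102: 010111111111111000001001 → 0, fb=0
103: 101111111111110000010010 → 1, fb=1
104: 011111111111100000100101 → 0, fb=0
105: 111111111111000001001010 → 1, fb=0
106: 111111111110000010010100 → 1, fb=0
107: 111111111100000100101000 → 1, fb=0
108: 111111111000001001010000 → 1, fb=1

1000001000100111101000010010011100100001000111011000101101010100100001100011010011111000000001001011000101111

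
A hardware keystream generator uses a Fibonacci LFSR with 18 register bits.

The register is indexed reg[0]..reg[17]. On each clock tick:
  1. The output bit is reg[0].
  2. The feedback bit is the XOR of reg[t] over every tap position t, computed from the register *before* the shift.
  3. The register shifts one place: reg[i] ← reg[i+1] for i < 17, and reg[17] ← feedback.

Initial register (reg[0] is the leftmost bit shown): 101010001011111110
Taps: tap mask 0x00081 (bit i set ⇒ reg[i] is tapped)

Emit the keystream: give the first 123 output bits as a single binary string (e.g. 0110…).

k : reg_k → out_k, fb_k
0: 101010001011111110 → 1, fb=1
1: 010100010111111101 → 0, fb=1
2: 101000101111111011 → 1, fb=1
3: 010001011111110111 → 0, fb=1
4: 100010111111101111 → 1, fb=0
5: 000101111111011110 → 0, fb=1
6: 001011111110111101 → 0, fb=1
7: 010111111101111011 → 0, fb=1
8: 101111111011110111 → 1, fb=0
9: 011111110111101110 → 0, fb=1
10: 111111101111011101 → 1, fb=1
11: 111111011110111011 → 1, fb=0
12: 111110111101110110 → 1, fb=0
13: 111101111011101100 → 1, fb=0
14: 111011110111011000 → 1, fb=0
15: 110111101110110000 → 1, fb=1
16: 101111011101100001 → 1, fb=0
17: 011110111011000010 → 0, fb=1
18: 111101110110000101 → 1, fb=0
19: 111011101100001010 → 1, fb=1
20: 110111011000010101 → 1, fb=0
21: 101110110000101010 → 1, fb=0
22: 011101100001010100 → 0, fb=0
23: 111011000010101000 → 1, fb=1
24: 110110000101010001 → 1, fb=1
25: 101100001010100011 → 1, fb=1
26: 011000010101000111 → 0, fb=1
27: 110000101010001111 → 1, fb=1
28: 100001010100011111 → 1, fb=0
29: 000010101000111110 → 0, fb=0
30: 000101010001111100 → 0, fb=1
31: 001010100011111001 → 0, fb=0
32: 010101000111110010 → 0, fb=0
33: 101010001111100100 → 1, fb=1
34: 010100011111001001 → 0, fb=1
35: 101000111110010011 → 1, fb=0
36: 010001111100100110 → 0, fb=1
37: 100011111001001101 → 1, fb=0
38: 000111110010011010 → 0, fb=1
39: 001111100100110101 → 0, fb=0
40: 011111001001101010 → 0, fb=0
41: 111110010011010100 → 1, fb=0
42: 111100100110101000 → 1, fb=1
43: 111001001101010001 → 1, fb=1
44: 110010011010100011 → 1, fb=0
45: 100100110101000110 → 1, fb=0
46: 001001101010001100 → 0, fb=0
47: 010011010100011000 → 0, fb=1
48: 100110101000110001 → 1, fb=1
49: 001101010001100011 → 0, fb=1
50: 011010100011000111 → 0, fb=0
51: 110101000110001110 → 1, fb=1
52: 101010001100011101 → 1, fb=1
53: 010100011000111011 → 0, fb=1
54: 101000110001110111 → 1, fb=0
55: 010001100011101110 → 0, fb=0
56: 100011000111011100 → 1, fb=1
57: 000110001110111001 → 0, fb=0
58: 001100011101110010 → 0, fb=1
59: 011000111011100101 → 0, fb=1
60: 110001110111001011 → 1, fb=0
61: 100011101110010110 → 1, fb=1
62: 000111011100101101 → 0, fb=1
63: 001110111001011011 → 0, fb=1
64: 011101110010110111 → 0, fb=1
65: 111011100101101111 → 1, fb=1
66: 110111001011011111 → 1, fb=1
67: 101110010110111111 → 1, fb=0
68: 011100101101111110 → 0, fb=0
69: 111001011011111100 → 1, fb=0
70: 110010110111111000 → 1, fb=0
71: 100101101111110000 → 1, fb=1
72: 001011011111100001 → 0, fb=1
73: 010110111111000011 → 0, fb=1
74: 101101111110000111 → 1, fb=0
75: 011011111100001110 → 0, fb=1
76: 110111111000011101 → 1, fb=0
77: 101111110000111010 → 1, fb=0
78: 011111100001110100 → 0, fb=0
79: 111111000011101000 → 1, fb=1
80: 111110000111010001 → 1, fb=1
81: 111100001110100011 → 1, fb=1
82: 111000011101000111 → 1, fb=0
83: 110000111010001110 → 1, fb=0
84: 100001110100011100 → 1, fb=0
85: 000011101000111000 → 0, fb=0
86: 000111010001110000 → 0, fb=1
87: 001110100011100001 → 0, fb=0
88: 011101000111000010 → 0, fb=0
89: 111010001110000100 → 1, fb=1
90: 110100011100001001 → 1, fb=0
91: 101000111000010010 → 1, fb=0
92: 010001110000100100 → 0, fb=1
93: 100011100001001001 → 1, fb=1
94: 000111000010010011 → 0, fb=0
95: 001110000100100110 → 0, fb=0
96: 011100001001001100 → 0, fb=0
97: 111000010010011000 → 1, fb=0
98: 110000100100110000 → 1, fb=1
99: 100001001001100001 → 1, fb=1
100: 000010010011000011 → 0, fb=1
101: 000100100110000111 → 0, fb=0
102: 001001001100001110 → 0, fb=0
103: 010010011000011100 → 0, fb=1
104: 100100110000111001 → 1, fb=0
105: 001001100001110010 → 0, fb=0
106: 010011000011100100 → 0, fb=0
107: 100110000111001000 → 1, fb=1
108: 001100001110010001 → 0, fb=0
109: 011000011100100010 → 0, fb=1
110: 110000111001000101 → 1, fb=0
111: 100001110010001010 → 1, fb=0
112: 000011100100010100 → 0, fb=0
113: 000111001000101000 → 0, fb=0
114: 001110010001010000 → 0, fb=1
115: 011100100010100001 → 0, fb=0
116: 111001000101000010 → 1, fb=1
117: 110010001010000101 → 1, fb=1
118: 100100010100001011 → 1, fb=0
119: 001000101000010110 → 0, fb=0
120: 010001010000101100 → 0, fb=1
121: 100010100001011001 → 1, fb=1
122: 000101000010110011 → 0, fb=0

101010001011111110111101110110000101010001111100100110101000110001110111001011011111100001110100011100001001001100001110010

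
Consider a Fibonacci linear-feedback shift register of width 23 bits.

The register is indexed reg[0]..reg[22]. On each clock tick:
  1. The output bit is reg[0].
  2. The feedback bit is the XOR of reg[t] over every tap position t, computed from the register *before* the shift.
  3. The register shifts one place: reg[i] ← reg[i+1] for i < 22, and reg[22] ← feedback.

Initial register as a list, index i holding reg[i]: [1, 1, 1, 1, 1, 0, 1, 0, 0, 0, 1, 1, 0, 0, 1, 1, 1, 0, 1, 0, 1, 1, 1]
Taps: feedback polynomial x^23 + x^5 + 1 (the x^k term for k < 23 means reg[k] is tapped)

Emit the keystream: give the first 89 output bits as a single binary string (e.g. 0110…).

11111010001100111010111101111000100011001000000011010010001110010011010100101010001111110

tick  register→output (feedback)
  0  11111010001100111010111→1 (1)
  1  11110100011001110101111→1 (0)
  2  11101000110011101011110→1 (1)
  3  11010001100111010111101→1 (1)
  4  10100011001110101111011→1 (1)
  5  01000110011101011110111→0 (1)
  6  10001100111010111101111→1 (0)
  7  00011001110101111011110→0 (0)
  8  00110011101011110111100→0 (0)
  9  01100111010111101111000→0 (1)
 10  11001110101111011110001→1 (0)
 11  10011101011110111100010→1 (0)
 12  00111010111101111000100→0 (0)
 13  01110101111011110001000→0 (1)
 14  11101011110111100010001→1 (1)
 15  11010111101111000100011→1 (0)
 16  10101111011110001000110→1 (0)
 17  01011110111100010001100→0 (1)
 18  10111101111000100011001→1 (0)
 19  01111011110001000110010→0 (0)
 20  11110111100010001100100→1 (0)
 21  11101111000100011001000→1 (0)
 22  11011110001000110010000→1 (0)
 23  10111100010001100100000→1 (0)
 24  01111000100011001000000→0 (0)
 25  11110001000110010000000→1 (1)
 26  11100010001100100000001→1 (1)
 27  11000100011001000000011→1 (0)
 28  10001000110010000000110→1 (1)
 29  00010001100100000001101→0 (0)
 30  00100011001000000011010→0 (0)
 31  01000110010000000110100→0 (1)
 32  10001100100000001101001→1 (0)
 33  00011001000000011010010→0 (0)
 34  00110010000000110100100→0 (0)
 35  01100100000001101001000→0 (1)
 36  11001000000011010010001→1 (1)
 37  10010000000110100100011→1 (1)
 38  00100000001101001000111→0 (0)
 39  01000000011010010001110→0 (0)
 40  10000000110100100011100→1 (1)
 41  00000001101001000111001→0 (0)
 42  00000011010010001110010→0 (0)
 43  00000110100100011100100→0 (1)
 44  00001101001000111001001→0 (1)
 45  00011010010001110010011→0 (0)
 46  00110100100011100100110→0 (1)
 47  01101001000111001001101→0 (0)
 48  11010010001110010011010→1 (1)
 49  10100100011100100110101→1 (0)
 50  01001000111001001101010→0 (0)
 51  10010001110010011010100→1 (1)
 52  00100011100100110101001→0 (0)
 53  01000111001001101010010→0 (1)
 54  10001110010011010100101→1 (0)
 55  00011100100110101001010→0 (1)
 56  00111001001101010010101→0 (0)
 57  01110010011010100101010→0 (0)
 58  11100100110101001010100→1 (0)
 59  11001001101010010101000→1 (1)
 60  10010011010100101010001→1 (1)
 61  00100110101001010100011→0 (1)
 62  01001101010010101000111→0 (1)
 63  10011010100101010001111→1 (1)
 64  00110101001010100011111→0 (1)
 65  01101010010101000111111→0 (0)
 66  11010100101010001111110→1 (0)
 67  10101001010100011111100→1 (1)
 68  01010010101000111111001→0 (0)
 69  10100101010001111110010→1 (0)
 70  01001010100011111100100→0 (0)
 71  10010101000111111001000→1 (0)
 72  00101010001111110010000→0 (0)
 73  01010100011111100100000→0 (1)
 74  10101000111111001000001→1 (1)
 75  01010001111110010000011→0 (0)
 76  10100011111100100000110→1 (1)
 77  01000111111001000001101→0 (1)
 78  10001111110010000011011→1 (0)
 79  00011111100100000110110→0 (1)
 80  00111111001000001101101→0 (1)
 81  01111110010000011011011→0 (1)
 82  11111100100000110110111→1 (0)
 83  11111001000001101101110→1 (1)
 84  11110010000011011011101→1 (1)
 85  11100100000110110111011→1 (0)
 86  11001000001101101110110→1 (1)
 87  10010000011011011101101→1 (1)
 88  00100000110110111011011→0 (0)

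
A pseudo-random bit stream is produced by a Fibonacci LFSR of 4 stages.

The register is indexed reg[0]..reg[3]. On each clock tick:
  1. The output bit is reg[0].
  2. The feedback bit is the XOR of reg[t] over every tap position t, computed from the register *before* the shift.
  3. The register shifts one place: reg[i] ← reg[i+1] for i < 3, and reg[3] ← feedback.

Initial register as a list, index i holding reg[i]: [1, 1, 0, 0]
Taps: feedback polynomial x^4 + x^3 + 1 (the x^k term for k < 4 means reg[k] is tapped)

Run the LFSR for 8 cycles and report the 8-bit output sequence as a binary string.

step | reg (before) | out | fb
   0 | 1100 | 1 | 1
   1 | 1001 | 1 | 0
   2 | 0010 | 0 | 0
   3 | 0100 | 0 | 0
   4 | 1000 | 1 | 1
   5 | 0001 | 0 | 1
   6 | 0011 | 0 | 1
   7 | 0111 | 0 | 1

11001000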